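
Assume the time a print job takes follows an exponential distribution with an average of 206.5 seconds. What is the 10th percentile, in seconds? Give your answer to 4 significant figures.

The rate is λ = 1/206.5 = 0.00484262 per second.
Set 1 − e^(−λt) = 0.1, so t = −ln(0.9)/λ = 0.10536/0.00484262 ≈ 21.7569 seconds.

21.76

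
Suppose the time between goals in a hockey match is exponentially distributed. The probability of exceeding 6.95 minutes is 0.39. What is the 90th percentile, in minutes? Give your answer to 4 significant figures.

e^(−λ·6.95) = 0.39 ⇒ λ = −ln(0.39)/6.95 = 0.135483.
90th percentile: 1 − e^(−λt) = 0.9, t = −ln(0.1)/λ = 16.9953 minutes.

17.00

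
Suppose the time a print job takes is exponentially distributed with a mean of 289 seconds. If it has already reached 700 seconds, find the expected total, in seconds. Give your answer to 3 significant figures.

The rate is λ = 1/289 = 0.00346021 per second.
By memorylessness, E[X | X > 700] = 700 + 1/λ = 700 + 289 = 989 seconds.

989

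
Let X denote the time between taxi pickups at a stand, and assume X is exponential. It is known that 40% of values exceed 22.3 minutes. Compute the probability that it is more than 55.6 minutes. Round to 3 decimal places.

e^(−λ·22.3) = 0.40 ⇒ λ = −ln(0.40)/22.3 = 0.0410893.
P(X > 55.6) = e^(−0.0410893·55.6) = e^(−2.2846) ≈ 0.102.

0.102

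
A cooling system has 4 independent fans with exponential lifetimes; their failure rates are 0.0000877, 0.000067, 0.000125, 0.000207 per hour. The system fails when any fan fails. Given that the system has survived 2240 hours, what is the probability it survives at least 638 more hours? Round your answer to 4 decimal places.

0.7331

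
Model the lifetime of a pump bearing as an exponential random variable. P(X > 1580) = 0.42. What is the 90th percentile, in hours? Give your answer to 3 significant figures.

4190

e^(−λ·1580) = 0.42 ⇒ λ = −ln(0.42)/1580 = 0.000549051.
90th percentile: 1 − e^(−λt) = 0.9, t = −ln(0.1)/λ = 4193.75 hours.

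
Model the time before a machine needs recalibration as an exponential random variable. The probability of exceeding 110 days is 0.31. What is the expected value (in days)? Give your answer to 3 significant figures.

93.9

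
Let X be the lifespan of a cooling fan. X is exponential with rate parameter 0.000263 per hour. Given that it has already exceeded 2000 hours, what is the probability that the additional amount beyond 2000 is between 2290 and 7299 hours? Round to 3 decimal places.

0.401

Memoryless: the residual past 2000 is again Exp(λ).
P(2290 < residual < 7299) = e^(−λ·2290) − e^(−λ·7299) = 0.54757 − 0.14666 ≈ 0.401.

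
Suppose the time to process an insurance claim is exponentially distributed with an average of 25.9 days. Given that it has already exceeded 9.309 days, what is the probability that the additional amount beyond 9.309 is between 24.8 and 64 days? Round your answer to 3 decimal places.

The rate is λ = 1/25.9 = 0.03861 per day.
Memoryless: the residual past 9.309 is again Exp(λ).
P(24.8 < residual < 64) = e^(−λ·24.8) − e^(−λ·64) = 0.38384 − 0.08450 ≈ 0.299.

0.299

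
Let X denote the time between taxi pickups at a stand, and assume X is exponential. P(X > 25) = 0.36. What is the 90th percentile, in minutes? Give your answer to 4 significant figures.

e^(−λ·25) = 0.36 ⇒ λ = −ln(0.36)/25 = 0.040866.
90th percentile: 1 − e^(−λt) = 0.9, t = −ln(0.1)/λ = 56.3447 minutes.

56.34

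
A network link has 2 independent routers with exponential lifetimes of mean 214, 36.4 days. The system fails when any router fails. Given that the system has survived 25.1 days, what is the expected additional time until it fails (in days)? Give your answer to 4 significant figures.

31.11

First-failure rate Σλ = 1/214 + 1/36.4 = 0.0321454.
By memorylessness the expected residual is 1/Σλ = 31.1086 days, regardless of the 25.1 already elapsed.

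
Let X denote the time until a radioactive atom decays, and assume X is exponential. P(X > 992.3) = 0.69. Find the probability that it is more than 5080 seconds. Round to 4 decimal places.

e^(−λ·992.3) = 0.69 ⇒ λ = −ln(0.69)/992.3 = 0.000373943.
P(X > 5080) = e^(−0.000373943·5080) = e^(−1.8996) ≈ 0.1496.

0.1496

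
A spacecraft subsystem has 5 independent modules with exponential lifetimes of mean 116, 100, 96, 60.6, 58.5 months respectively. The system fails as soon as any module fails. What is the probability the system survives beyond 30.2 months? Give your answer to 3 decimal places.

0.151

The first failure time is exponential with rate Σλ_i = 1/116 + 1/100 + 1/96 + 1/60.6 + 1/58.5 = 0.062633 per month.
P(min > 30.2) = e^(−0.062633·30.2) = e^(−1.8915) ≈ 0.151.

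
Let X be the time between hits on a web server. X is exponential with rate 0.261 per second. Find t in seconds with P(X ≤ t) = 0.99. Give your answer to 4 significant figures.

Set 1 − e^(−λt) = 0.99, so t = −ln(0.01)/λ = 4.6052/0.261 ≈ 17.6443 seconds.

17.64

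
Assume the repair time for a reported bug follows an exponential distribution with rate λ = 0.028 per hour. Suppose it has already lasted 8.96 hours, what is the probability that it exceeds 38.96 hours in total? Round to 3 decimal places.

0.432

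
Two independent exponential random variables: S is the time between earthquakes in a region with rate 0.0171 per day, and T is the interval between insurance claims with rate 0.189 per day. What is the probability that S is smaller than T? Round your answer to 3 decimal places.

λ_1 = 0.0171, λ_2 = 0.189.
For independent exponentials, P(S < T) = λ_1/(λ_1+λ_2) = 0.0171/0.2061 ≈ 0.083.

0.083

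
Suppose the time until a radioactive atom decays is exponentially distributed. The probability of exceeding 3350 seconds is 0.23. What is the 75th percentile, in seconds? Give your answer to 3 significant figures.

3160

e^(−λ·3350) = 0.23 ⇒ λ = −ln(0.23)/3350 = 0.000438709.
75th percentile: 1 − e^(−λt) = 0.75, t = −ln(0.25)/λ = 3159.94 seconds.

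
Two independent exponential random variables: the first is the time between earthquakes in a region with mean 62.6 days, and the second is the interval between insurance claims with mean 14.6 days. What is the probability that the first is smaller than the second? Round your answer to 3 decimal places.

λ_1 = 1/62.6 = 0.0159744, λ_2 = 1/14.6 = 0.0684932.
For independent exponentials, P(the first < the second) = λ_1/(λ_1+λ_2) = 0.0159744/0.0844676 ≈ 0.189.

0.189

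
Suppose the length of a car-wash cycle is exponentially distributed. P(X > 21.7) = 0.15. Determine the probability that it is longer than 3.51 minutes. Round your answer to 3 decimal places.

e^(−λ·21.7) = 0.15 ⇒ λ = −ln(0.15)/21.7 = 0.0874249.
P(X > 3.51) = e^(−0.0874249·3.51) = e^(−0.30686) ≈ 0.736.

0.736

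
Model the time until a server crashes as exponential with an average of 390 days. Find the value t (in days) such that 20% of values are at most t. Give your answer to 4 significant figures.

The rate is λ = 1/390 = 0.0025641 per day.
Set 1 − e^(−λt) = 0.2, so t = −ln(0.8)/λ = 0.22314/0.0025641 ≈ 87.026 days.

87.03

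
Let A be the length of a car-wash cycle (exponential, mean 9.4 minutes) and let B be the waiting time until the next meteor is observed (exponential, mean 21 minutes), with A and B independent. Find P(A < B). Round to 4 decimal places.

λ_1 = 1/9.4 = 0.106383, λ_2 = 1/21 = 0.047619.
For independent exponentials, P(A < B) = λ_1/(λ_1+λ_2) = 0.106383/0.154002 ≈ 0.6908.

0.6908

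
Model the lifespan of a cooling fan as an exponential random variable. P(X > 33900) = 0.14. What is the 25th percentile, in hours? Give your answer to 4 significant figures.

4960

e^(−λ·33900) = 0.14 ⇒ λ = −ln(0.14)/33900 = 0.0000579974.
25th percentile: 1 − e^(−λt) = 0.25, t = −ln(0.75)/λ = 4960.26 hours.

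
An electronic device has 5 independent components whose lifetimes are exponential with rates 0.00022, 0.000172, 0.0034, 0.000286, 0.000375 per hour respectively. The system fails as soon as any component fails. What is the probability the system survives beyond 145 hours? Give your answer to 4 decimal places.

The time to first failure is exponential with rate Σλ = 0.00022 + 0.000172 + 0.0034 + 0.000286 + 0.000375 = 0.004453.
P(min > 145) = e^(−0.004453·145) = e^(−0.64568) ≈ 0.5243.

0.5243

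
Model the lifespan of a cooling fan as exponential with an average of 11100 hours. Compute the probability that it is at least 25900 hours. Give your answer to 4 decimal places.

0.0970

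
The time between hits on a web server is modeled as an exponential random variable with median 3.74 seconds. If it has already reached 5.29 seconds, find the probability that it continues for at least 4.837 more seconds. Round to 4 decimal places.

0.4080

For an exponential, median = ln(2)/λ, so λ = ln 2 / 3.74 = 0.185333 per second.
The exponential is memoryless, so the remaining time is again Exp(λ): the condition X > 5.29 is irrelevant.
P(X > 4.837) = e^(−0.89646) ≈ 0.4080.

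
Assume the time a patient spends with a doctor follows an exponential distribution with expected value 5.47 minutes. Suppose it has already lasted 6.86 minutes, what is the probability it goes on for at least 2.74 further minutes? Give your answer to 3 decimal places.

0.606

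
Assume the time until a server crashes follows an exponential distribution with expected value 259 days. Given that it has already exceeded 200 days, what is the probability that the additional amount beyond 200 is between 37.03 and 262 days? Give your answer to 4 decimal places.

0.5031

The rate is λ = 1/259 = 0.003861 per day.
Memoryless: the residual past 200 is again Exp(λ).
P(37.03 < residual < 262) = e^(−λ·37.03) − e^(−λ·262) = 0.86678 − 0.36364 ≈ 0.5031.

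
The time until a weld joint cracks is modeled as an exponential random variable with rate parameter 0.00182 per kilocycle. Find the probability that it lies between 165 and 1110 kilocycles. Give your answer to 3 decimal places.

P(165 < X < 1110) = e^(−λ·165) − e^(−λ·1110) = 0.74060 − 0.13263 ≈ 0.608.

0.608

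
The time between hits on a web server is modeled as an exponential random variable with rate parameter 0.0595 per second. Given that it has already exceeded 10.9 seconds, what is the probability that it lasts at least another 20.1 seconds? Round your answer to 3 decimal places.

0.302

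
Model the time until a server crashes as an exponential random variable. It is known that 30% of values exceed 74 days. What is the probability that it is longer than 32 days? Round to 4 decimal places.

0.5941

e^(−λ·74) = 0.30 ⇒ λ = −ln(0.30)/74 = 0.0162699.
P(X > 32) = e^(−0.0162699·32) = e^(−0.52064) ≈ 0.5941.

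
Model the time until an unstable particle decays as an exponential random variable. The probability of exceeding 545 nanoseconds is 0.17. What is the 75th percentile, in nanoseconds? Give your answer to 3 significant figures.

426

e^(−λ·545) = 0.17 ⇒ λ = −ln(0.17)/545 = 0.0032513.
75th percentile: 1 − e^(−λt) = 0.75, t = −ln(0.25)/λ = 426.382 nanoseconds.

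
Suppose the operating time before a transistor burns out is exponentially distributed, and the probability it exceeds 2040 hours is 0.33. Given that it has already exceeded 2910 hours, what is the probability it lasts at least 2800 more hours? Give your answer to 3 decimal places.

0.218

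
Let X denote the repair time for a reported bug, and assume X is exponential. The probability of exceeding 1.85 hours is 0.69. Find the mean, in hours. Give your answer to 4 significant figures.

4.986

e^(−λ·1.85) = 0.69 ⇒ λ = −ln(0.69)/1.85 = 0.200575.
Mean = 1/λ = 4.98567 hours.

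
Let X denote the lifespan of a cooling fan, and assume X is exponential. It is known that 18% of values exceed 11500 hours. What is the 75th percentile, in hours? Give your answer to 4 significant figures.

e^(−λ·11500) = 0.18 ⇒ λ = −ln(0.18)/11500 = 0.000149113.
75th percentile: 1 − e^(−λt) = 0.75, t = −ln(0.25)/λ = 9296.94 hours.

9297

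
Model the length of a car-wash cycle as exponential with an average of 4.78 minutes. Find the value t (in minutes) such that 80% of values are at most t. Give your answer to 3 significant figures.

The rate is λ = 1/4.78 = 0.209205 per minute.
Set 1 − e^(−λt) = 0.8, so t = −ln(0.2)/λ = 1.6094/0.209205 ≈ 7.69311 minutes.

7.69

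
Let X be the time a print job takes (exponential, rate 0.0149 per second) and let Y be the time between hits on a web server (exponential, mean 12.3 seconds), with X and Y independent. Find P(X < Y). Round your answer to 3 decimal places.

λ_1 = 0.0149, λ_2 = 1/12.3 = 0.0813008.
For independent exponentials, P(X < Y) = λ_1/(λ_1+λ_2) = 0.0149/0.0962008 ≈ 0.155.

0.155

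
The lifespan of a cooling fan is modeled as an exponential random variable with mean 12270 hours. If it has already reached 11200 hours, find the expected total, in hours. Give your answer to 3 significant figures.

The rate is λ = 1/12270 = 0.0000814996 per hour.
By memorylessness, E[X | X > 11200] = 11200 + 1/λ = 11200 + 12270 = 23470 hours.

23500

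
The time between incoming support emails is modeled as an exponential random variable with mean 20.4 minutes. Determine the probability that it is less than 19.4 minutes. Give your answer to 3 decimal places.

0.614

The rate is λ = 1/20.4 = 0.0490196 per minute.
P(X ≤ 19.4) = 1 − e^(−λ·19.4) = 1 − e^(−0.95098) ≈ 0.614.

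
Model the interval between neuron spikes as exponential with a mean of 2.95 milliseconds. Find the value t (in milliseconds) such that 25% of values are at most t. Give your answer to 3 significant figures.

0.849

The rate is λ = 1/2.95 = 0.338983 per millisecond.
Set 1 − e^(−λt) = 0.25, so t = −ln(0.75)/λ = 0.28768/0.338983 ≈ 0.848662 milliseconds.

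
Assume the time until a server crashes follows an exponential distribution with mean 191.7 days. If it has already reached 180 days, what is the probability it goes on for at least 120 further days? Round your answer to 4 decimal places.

0.5347

The rate is λ = 1/191.7 = 0.00521648 per day.
By the memoryless property, P(X > 180+120 | X > 180) = P(X > 120).
P(X > 120) = e^(−0.62598) ≈ 0.5347.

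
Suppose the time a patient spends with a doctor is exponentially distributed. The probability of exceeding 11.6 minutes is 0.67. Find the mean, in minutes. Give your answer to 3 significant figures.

e^(−λ·11.6) = 0.67 ⇒ λ = −ln(0.67)/11.6 = 0.0345239.
Mean = 1/λ = 28.9654 minutes.

29.0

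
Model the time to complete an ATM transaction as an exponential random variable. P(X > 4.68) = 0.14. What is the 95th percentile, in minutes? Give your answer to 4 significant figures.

7.131

e^(−λ·4.68) = 0.14 ⇒ λ = −ln(0.14)/4.68 = 0.42011.
95th percentile: 1 − e^(−λt) = 0.95, t = −ln(0.05)/λ = 7.13084 minutes.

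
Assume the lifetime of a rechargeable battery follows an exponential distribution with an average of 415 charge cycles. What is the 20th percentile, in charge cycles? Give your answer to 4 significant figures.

92.60

The rate is λ = 1/415 = 0.00240964 per charge cycle.
Set 1 − e^(−λt) = 0.2, so t = −ln(0.8)/λ = 0.22314/0.00240964 ≈ 92.6046 charge cycles.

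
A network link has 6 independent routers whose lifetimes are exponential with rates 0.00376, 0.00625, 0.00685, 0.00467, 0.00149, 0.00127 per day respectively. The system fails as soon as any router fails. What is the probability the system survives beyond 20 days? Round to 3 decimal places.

0.615

The time to first failure is exponential with rate Σλ = 0.00376 + 0.00625 + 0.00685 + 0.00467 + 0.00149 + 0.00127 = 0.02429.
P(min > 20) = e^(−0.02429·20) = e^(−0.4858) ≈ 0.615.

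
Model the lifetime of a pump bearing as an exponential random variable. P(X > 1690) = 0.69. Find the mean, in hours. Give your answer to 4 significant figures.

4554

e^(−λ·1690) = 0.69 ⇒ λ = −ln(0.69)/1690 = 0.000219564.
Mean = 1/λ = 4554.47 hours.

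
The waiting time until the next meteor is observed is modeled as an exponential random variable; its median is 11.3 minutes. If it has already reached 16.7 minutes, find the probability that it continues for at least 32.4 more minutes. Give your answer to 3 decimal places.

0.137

For an exponential, median = ln(2)/λ, so λ = ln 2 / 11.3 = 0.0613405 per minute.
P(X > s+t | X > s) = e^(−λ(s+t))/e^(−λs) = e^(−λt), independent of s = 16.7.
P(X > 32.4) = e^(−1.9874) ≈ 0.137.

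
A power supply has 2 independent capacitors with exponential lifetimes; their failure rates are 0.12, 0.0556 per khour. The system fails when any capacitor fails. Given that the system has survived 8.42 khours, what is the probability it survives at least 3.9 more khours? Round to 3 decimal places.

Time to first failure ~ Exp(Σλ) with Σλ = 0.1756.
By memorylessness, P(T > 8.42+3.9 | T > 8.42) = P(T > 3.9) = e^(−0.1756·3.9) ≈ 0.504.

0.504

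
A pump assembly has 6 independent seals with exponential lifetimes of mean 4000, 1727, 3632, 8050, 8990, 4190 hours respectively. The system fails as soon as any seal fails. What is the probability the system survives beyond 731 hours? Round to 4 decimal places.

The first failure time is exponential with rate Σλ_i = 1/4000 + 1/1727 + 1/3632 + 1/8050 + 1/8990 + 1/4190 = 0.00157849 per hour.
P(min > 731) = e^(−0.00157849·731) = e^(−1.1539) ≈ 0.3154.

0.3154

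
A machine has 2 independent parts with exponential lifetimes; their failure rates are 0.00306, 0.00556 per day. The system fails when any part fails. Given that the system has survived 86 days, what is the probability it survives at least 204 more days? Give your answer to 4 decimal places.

Time to first failure ~ Exp(Σλ) with Σλ = 0.00862.
By memorylessness, P(T > 86+204 | T > 86) = P(T > 204) = e^(−0.00862·204) ≈ 0.1723.

0.1723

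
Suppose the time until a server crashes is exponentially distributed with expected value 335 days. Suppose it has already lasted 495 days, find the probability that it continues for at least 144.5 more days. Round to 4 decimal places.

The rate is λ = 1/335 = 0.00298507 per day.
The exponential is memoryless, so the remaining time is again Exp(λ): the condition X > 495 is irrelevant.
P(X > 144.5) = e^(−0.43134) ≈ 0.6496.

0.6496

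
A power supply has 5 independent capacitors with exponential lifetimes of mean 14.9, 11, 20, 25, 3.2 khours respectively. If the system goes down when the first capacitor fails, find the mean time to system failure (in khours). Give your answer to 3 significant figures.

1.78

The first failure time is exponential with rate Σλ_i = 1/14.9 + 1/11 + 1/20 + 1/25 + 1/3.2 = 0.560523 per khour.
E[min] = 1/Σλ = 1/0.560523 = 1.78405 khours.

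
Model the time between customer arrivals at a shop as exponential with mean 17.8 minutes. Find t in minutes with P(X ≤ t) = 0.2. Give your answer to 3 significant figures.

3.97

The rate is λ = 1/17.8 = 0.0561798 per minute.
Set 1 − e^(−λt) = 0.2, so t = −ln(0.8)/λ = 0.22314/0.0561798 ≈ 3.97196 minutes.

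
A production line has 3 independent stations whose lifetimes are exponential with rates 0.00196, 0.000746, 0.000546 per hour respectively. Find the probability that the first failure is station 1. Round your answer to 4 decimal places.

0.6027

The time to first failure is exponential with rate Σλ = 0.00196 + 0.000746 + 0.000546 = 0.003252.
P(station 1 first) = λ_1/Σλ = 0.00196/0.003252 ≈ 0.6027.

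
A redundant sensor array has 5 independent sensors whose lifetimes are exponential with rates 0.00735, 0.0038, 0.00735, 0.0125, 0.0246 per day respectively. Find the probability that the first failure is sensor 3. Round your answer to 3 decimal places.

0.132

The time to first failure is exponential with rate Σλ = 0.00735 + 0.0038 + 0.00735 + 0.0125 + 0.0246 = 0.0556.
P(sensor 3 first) = λ_3/Σλ = 0.00735/0.0556 ≈ 0.132.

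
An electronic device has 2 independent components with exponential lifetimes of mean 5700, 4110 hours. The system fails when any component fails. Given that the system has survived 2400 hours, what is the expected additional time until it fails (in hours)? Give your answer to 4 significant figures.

2388

First-failure rate Σλ = 1/5700 + 1/4110 = 0.000418748.
By memorylessness the expected residual is 1/Σλ = 2388.07 hours, regardless of the 2400 already elapsed.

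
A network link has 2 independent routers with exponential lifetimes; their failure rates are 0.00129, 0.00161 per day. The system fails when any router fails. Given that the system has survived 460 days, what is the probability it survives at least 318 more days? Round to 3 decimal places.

0.398

Time to first failure ~ Exp(Σλ) with Σλ = 0.0029.
By memorylessness, P(T > 460+318 | T > 460) = P(T > 318) = e^(−0.0029·318) ≈ 0.398.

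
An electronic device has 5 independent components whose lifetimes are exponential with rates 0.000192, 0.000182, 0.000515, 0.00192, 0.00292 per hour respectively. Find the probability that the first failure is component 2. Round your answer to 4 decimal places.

The time to first failure is exponential with rate Σλ = 0.000192 + 0.000182 + 0.000515 + 0.00192 + 0.00292 = 0.005729.
P(component 2 first) = λ_2/Σλ = 0.000182/0.005729 ≈ 0.0318.

0.0318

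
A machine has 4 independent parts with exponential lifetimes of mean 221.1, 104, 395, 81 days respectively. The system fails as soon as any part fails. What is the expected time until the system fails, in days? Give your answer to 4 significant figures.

The first failure time is exponential with rate Σλ_i = 1/221.1 + 1/104 + 1/395 + 1/81 = 0.0290155 per day.
E[min] = 1/Σλ = 1/0.0290155 = 34.4643 days.

34.46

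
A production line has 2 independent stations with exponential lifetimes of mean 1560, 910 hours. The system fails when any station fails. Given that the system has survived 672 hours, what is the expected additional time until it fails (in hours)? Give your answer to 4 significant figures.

First-failure rate Σλ = 1/1560 + 1/910 = 0.00173993.
By memorylessness the expected residual is 1/Σλ = 574.737 hours, regardless of the 672 already elapsed.

574.7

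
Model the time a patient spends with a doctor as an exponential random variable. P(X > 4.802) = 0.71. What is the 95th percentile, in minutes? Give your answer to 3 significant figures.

e^(−λ·4.802) = 0.71 ⇒ λ = −ln(0.71)/4.802 = 0.0713224.
95th percentile: 1 − e^(−λt) = 0.95, t = −ln(0.05)/λ = 42.0027 minutes.

42.0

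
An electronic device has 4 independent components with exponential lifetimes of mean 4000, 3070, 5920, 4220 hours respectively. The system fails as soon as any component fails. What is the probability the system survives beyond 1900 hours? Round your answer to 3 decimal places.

0.155

The first failure time is exponential with rate Σλ_i = 1/4000 + 1/3070 + 1/5920 + 1/4220 = 0.000981619 per hour.
P(min > 1900) = e^(−0.000981619·1900) = e^(−1.8651) ≈ 0.155.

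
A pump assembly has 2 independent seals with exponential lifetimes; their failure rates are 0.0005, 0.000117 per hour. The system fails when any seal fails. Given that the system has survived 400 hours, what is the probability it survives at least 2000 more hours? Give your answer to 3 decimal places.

Time to first failure ~ Exp(Σλ) with Σλ = 0.000617.
By memorylessness, P(T > 400+2000 | T > 400) = P(T > 2000) = e^(−0.000617·2000) ≈ 0.291.

0.291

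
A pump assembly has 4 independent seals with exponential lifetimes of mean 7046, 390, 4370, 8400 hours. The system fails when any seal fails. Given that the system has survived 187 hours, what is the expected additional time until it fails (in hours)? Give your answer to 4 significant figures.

327.4

First-failure rate Σλ = 1/7046 + 1/390 + 1/4370 + 1/8400 = 0.00305391.
By memorylessness the expected residual is 1/Σλ = 327.449 hours, regardless of the 187 already elapsed.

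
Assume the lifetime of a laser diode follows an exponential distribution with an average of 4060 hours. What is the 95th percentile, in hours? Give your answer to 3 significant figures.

The rate is λ = 1/4060 = 0.000246305 per hour.
Set 1 − e^(−λt) = 0.95, so t = −ln(0.05)/λ = 2.9957/0.000246305 ≈ 12162.7 hours.

12200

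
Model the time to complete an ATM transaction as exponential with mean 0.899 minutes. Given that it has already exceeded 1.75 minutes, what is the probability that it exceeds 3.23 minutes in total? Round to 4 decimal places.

0.1928

The rate is λ = 1/0.899 = 1.11235 per minute.
P(X > s+t | X > s) = e^(−λ(s+t))/e^(−λs) = e^(−λt), independent of s = 1.75.
P(X > 1.48) = e^(−1.6463) ≈ 0.1928.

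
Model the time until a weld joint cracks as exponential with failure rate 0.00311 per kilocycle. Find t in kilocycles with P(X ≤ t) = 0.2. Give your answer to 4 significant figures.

71.75

Set 1 − e^(−λt) = 0.2, so t = −ln(0.8)/λ = 0.22314/0.00311 ≈ 71.7503 kilocycles.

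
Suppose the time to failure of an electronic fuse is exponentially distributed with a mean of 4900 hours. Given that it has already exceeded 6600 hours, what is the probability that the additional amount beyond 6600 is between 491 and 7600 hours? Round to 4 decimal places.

0.6926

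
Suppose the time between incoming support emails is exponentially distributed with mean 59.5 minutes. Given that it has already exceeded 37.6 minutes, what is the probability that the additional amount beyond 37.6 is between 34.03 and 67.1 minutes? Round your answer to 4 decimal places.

The rate is λ = 1/59.5 = 0.0168067 per minute.
Memoryless: the residual past 37.6 is again Exp(λ).
P(34.03 < residual < 67.1) = e^(−λ·34.03) − e^(−λ·67.1) = 0.56443 − 0.32377 ≈ 0.2407.

0.2407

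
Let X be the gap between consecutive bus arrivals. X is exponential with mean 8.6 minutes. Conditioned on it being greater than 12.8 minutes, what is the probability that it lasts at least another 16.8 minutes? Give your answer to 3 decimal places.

The rate is λ = 1/8.6 = 0.116279 per minute.
By the memoryless property, P(X > 12.8+16.8 | X > 12.8) = P(X > 16.8).
P(X > 16.8) = e^(−1.9535) ≈ 0.142.

0.142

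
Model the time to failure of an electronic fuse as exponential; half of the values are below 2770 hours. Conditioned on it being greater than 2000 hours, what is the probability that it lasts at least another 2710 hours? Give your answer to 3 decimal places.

For an exponential, median = ln(2)/λ, so λ = ln 2 / 2770 = 0.000250234 per hour.
P(X > s+t | X > s) = e^(−λ(s+t))/e^(−λs) = e^(−λt), independent of s = 2000.
P(X > 2710) = e^(−0.67813) ≈ 0.508.

0.508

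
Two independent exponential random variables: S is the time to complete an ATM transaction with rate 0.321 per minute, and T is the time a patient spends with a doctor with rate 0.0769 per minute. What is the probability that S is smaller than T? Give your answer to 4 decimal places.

λ_1 = 0.321, λ_2 = 0.0769.
For independent exponentials, P(S < T) = λ_1/(λ_1+λ_2) = 0.321/0.3979 ≈ 0.8067.

0.8067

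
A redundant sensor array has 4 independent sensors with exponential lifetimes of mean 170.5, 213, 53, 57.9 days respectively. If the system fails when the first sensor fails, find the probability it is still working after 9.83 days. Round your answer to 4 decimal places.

0.6319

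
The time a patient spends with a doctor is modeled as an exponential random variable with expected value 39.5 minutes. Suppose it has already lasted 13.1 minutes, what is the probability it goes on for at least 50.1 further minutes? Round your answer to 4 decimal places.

0.2813

The rate is λ = 1/39.5 = 0.0253165 per minute.
P(X > s+t | X > s) = e^(−λ(s+t))/e^(−λs) = e^(−λt), independent of s = 13.1.
P(X > 50.1) = e^(−1.2684) ≈ 0.2813.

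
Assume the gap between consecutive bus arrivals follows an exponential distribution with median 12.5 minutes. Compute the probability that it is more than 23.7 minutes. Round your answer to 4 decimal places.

For an exponential, median = ln(2)/λ, so λ = ln 2 / 12.5 = 0.0554518 per minute.
P(X > 23.7) = e^(−λ·23.7) = e^(−1.3142) ≈ 0.2687.

0.2687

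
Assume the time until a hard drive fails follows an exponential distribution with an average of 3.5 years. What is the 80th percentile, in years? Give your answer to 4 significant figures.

5.633

The rate is λ = 1/3.5 = 0.285714 per year.
Set 1 − e^(−λt) = 0.8, so t = −ln(0.2)/λ = 1.6094/0.285714 ≈ 5.63303 years.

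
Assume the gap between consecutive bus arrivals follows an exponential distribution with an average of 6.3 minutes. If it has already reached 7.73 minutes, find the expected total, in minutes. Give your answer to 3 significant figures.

The rate is λ = 1/6.3 = 0.15873 per minute.
By memorylessness, E[X | X > 7.73] = 7.73 + 1/λ = 7.73 + 6.3 = 14.03 minutes.

14.0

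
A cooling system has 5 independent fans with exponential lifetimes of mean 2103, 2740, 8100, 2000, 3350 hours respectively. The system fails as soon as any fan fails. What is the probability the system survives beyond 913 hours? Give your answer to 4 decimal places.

0.2001

The first failure time is exponential with rate Σλ_i = 1/2103 + 1/2740 + 1/8100 + 1/2000 + 1/3350 = 0.00176244 per hour.
P(min > 913) = e^(−0.00176244·913) = e^(−1.6091) ≈ 0.2001.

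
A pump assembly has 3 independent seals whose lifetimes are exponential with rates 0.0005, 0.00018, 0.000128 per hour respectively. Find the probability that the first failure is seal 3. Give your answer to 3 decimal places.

0.158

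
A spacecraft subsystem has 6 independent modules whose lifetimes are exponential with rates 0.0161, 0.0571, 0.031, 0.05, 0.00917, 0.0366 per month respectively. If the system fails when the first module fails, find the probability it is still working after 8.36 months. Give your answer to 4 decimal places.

0.1879

The time to first failure is exponential with rate Σλ = 0.0161 + 0.0571 + 0.031 + 0.05 + 0.00917 + 0.0366 = 0.19997.
P(min > 8.36) = e^(−0.19997·8.36) = e^(−1.6717) ≈ 0.1879.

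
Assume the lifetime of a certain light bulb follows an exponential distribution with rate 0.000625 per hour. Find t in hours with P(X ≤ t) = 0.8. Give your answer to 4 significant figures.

2575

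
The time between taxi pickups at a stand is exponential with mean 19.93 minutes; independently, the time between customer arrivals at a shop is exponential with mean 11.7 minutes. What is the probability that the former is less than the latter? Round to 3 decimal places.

λ_1 = 1/19.93 = 0.0501756, λ_2 = 1/11.7 = 0.0854701.
For independent exponentials, P(the former < the latter) = λ_1/(λ_1+λ_2) = 0.0501756/0.135646 ≈ 0.370.

0.370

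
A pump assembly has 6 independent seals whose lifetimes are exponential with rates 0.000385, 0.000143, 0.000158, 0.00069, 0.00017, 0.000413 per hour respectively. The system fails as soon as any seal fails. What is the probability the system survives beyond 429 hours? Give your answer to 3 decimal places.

The time to first failure is exponential with rate Σλ = 0.000385 + 0.000143 + 0.000158 + 0.00069 + 0.00017 + 0.000413 = 0.001959.
P(min > 429) = e^(−0.001959·429) = e^(−0.84041) ≈ 0.432.

0.432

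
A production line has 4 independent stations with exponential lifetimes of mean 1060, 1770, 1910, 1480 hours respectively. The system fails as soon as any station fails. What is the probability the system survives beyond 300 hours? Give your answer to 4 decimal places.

0.4438

The first failure time is exponential with rate Σλ_i = 1/1060 + 1/1770 + 1/1910 + 1/1480 = 0.0027076 per hour.
P(min > 300) = e^(−0.0027076·300) = e^(−0.81228) ≈ 0.4438.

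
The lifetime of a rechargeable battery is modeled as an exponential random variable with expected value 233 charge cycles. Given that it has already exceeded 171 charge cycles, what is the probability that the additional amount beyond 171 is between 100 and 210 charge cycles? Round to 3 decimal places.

The rate is λ = 1/233 = 0.00429185 per charge cycle.
Memoryless: the residual past 171 is again Exp(λ).
P(100 < residual < 210) = e^(−λ·100) − e^(−λ·210) = 0.65104 − 0.40605 ≈ 0.245.

0.245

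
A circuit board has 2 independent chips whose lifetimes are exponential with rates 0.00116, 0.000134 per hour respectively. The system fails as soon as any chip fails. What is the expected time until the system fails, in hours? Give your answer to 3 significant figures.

773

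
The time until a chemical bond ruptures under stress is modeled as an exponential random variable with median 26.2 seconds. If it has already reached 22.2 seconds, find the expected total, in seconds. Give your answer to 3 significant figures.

60.0

For an exponential, median = ln(2)/λ, so λ = ln 2 / 26.2 = 0.026456 per second.
By memorylessness, E[X | X > 22.2] = 22.2 + 1/λ = 22.2 + 37.7986 = 59.9986 seconds.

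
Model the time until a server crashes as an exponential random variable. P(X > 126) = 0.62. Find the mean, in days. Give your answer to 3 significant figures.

264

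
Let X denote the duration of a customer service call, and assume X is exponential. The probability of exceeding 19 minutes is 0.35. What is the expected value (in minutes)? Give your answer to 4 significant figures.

18.10

e^(−λ·19) = 0.35 ⇒ λ = −ln(0.35)/19 = 0.0552538.
Mean = 1/λ = 18.0983 minutes.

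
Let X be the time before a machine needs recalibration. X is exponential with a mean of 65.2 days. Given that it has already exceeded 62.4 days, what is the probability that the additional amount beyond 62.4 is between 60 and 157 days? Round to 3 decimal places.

The rate is λ = 1/65.2 = 0.0153374 per day.
Memoryless: the residual past 62.4 is again Exp(λ).
P(60 < residual < 157) = e^(−λ·60) − e^(−λ·157) = 0.39842 − 0.09000 ≈ 0.308.

0.308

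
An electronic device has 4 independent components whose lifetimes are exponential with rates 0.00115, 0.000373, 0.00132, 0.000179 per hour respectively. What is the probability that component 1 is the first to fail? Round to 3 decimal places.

The time to first failure is exponential with rate Σλ = 0.00115 + 0.000373 + 0.00132 + 0.000179 = 0.003022.
P(component 1 first) = λ_1/Σλ = 0.00115/0.003022 ≈ 0.381.

0.381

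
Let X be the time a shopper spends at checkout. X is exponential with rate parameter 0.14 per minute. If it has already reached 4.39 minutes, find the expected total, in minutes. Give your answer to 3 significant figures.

By memorylessness, E[X | X > 4.39] = 4.39 + 1/λ = 4.39 + 7.14286 = 11.5329 minutes.

11.5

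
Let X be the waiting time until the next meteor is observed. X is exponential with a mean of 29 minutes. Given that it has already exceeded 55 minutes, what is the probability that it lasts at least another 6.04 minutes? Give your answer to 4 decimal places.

0.8120

The rate is λ = 1/29 = 0.0344828 per minute.
By the memoryless property, P(X > 55+6.04 | X > 55) = P(X > 6.04).
P(X > 6.04) = e^(−0.20828) ≈ 0.8120.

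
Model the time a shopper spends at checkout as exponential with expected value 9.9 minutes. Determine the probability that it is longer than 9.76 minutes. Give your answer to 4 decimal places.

0.3731

The rate is λ = 1/9.9 = 0.10101 per minute.
P(X > 9.76) = e^(−λ·9.76) = e^(−0.98586) ≈ 0.3731.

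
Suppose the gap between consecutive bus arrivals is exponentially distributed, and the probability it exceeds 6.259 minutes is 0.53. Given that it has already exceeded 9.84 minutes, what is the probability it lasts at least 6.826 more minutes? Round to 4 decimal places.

From e^(−λ·6.259) = 0.53, λ = −ln(0.53)/6.259 = 0.101434.
Memoryless: P(X > 9.84+6.826 | X > 9.84) = P(X > 6.826) = e^(−0.101434·6.826) ≈ 0.5004.

0.5004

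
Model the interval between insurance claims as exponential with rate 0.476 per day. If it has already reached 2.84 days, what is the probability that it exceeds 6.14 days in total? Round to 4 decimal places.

0.2079

The exponential is memoryless, so the remaining time is again Exp(λ): the condition X > 2.84 is irrelevant.
P(X > 3.3) = e^(−1.5708) ≈ 0.2079.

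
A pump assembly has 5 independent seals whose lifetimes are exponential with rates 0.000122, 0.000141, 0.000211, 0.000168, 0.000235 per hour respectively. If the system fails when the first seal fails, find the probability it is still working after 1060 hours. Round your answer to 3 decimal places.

0.395

The time to first failure is exponential with rate Σλ = 0.000122 + 0.000141 + 0.000211 + 0.000168 + 0.000235 = 0.000877.
P(min > 1060) = e^(−0.000877·1060) = e^(−0.92962) ≈ 0.395.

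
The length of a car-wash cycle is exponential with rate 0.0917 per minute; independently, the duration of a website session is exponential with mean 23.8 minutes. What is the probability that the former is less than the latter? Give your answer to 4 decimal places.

0.6858

λ_1 = 0.0917, λ_2 = 1/23.8 = 0.0420168.
For independent exponentials, P(the former < the latter) = λ_1/(λ_1+λ_2) = 0.0917/0.133717 ≈ 0.6858.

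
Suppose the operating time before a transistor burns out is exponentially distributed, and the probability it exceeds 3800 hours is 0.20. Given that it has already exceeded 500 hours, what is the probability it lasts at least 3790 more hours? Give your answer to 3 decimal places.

From e^(−λ·3800) = 0.20, λ = −ln(0.20)/3800 = 0.000423536.
Memoryless: P(X > 500+3790 | X > 500) = P(X > 3790) = e^(−0.000423536·3790) ≈ 0.201.

0.201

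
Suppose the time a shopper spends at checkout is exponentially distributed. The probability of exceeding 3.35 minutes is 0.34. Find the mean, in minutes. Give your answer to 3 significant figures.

3.11

e^(−λ·3.35) = 0.34 ⇒ λ = −ln(0.34)/3.35 = 0.322033.
Mean = 1/λ = 3.10527 minutes.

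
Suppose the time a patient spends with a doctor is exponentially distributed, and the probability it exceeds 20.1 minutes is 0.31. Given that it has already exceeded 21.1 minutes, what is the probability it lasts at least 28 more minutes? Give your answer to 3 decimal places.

0.196

From e^(−λ·20.1) = 0.31, λ = −ln(0.31)/20.1 = 0.0582678.
Memoryless: P(X > 21.1+28 | X > 21.1) = P(X > 28) = e^(−0.0582678·28) ≈ 0.196.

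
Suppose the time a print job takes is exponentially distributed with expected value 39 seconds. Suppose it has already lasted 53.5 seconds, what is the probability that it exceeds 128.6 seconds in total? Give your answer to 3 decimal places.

The rate is λ = 1/39 = 0.025641 per second.
The exponential is memoryless, so the remaining time is again Exp(λ): the condition X > 53.5 is irrelevant.
P(X > 75.1) = e^(−1.9256) ≈ 0.146.

0.146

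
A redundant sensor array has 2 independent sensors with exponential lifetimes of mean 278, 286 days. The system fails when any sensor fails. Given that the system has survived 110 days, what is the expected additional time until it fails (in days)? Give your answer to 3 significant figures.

First-failure rate Σλ = 1/278 + 1/286 = 0.00709363.
By memorylessness the expected residual is 1/Σλ = 140.972 days, regardless of the 110 already elapsed.

141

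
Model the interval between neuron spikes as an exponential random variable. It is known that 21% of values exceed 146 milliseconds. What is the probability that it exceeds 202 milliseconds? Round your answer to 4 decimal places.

0.1154

e^(−λ·146) = 0.21 ⇒ λ = −ln(0.21)/146 = 0.0106894.
P(X > 202) = e^(−0.0106894·202) = e^(−2.1593) ≈ 0.1154.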